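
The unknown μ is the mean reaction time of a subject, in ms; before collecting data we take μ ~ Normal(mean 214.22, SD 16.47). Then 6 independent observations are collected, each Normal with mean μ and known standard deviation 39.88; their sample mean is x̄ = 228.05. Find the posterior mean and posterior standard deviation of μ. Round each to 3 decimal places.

With known σ, the Normal prior is conjugate. Weight on the data is w = (n/σ²)/(n/σ² + 1/τ₀²) = 0.00377260/(0.00377260+0.00368649) = 0.50577.
Posterior mean = w·x̄ + (1−w)·μ₀ = 0.50577·228.05 + 0.49423·214.22 = 221.215. Posterior variance = 1/(0.00377260+0.00368649) = 134.065, so SD = 11.579.

Posterior mean ≈ 221.215; posterior SD ≈ 11.579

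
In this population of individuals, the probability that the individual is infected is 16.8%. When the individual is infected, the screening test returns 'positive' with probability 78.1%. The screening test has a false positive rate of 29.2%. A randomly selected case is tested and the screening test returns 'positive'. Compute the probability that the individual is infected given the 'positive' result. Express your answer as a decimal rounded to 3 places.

P(H | E) ≈ 0.351

Write H for 'the individual is infected'. Prior odds H:¬H = 0.168/0.832 = 0.20192. For the 'positive' outcome, the likelihood ratio is 0.781/0.292 = 2.6747.
Posterior odds = 0.20192 × 2.6747 = 0.54008, so P(H|E) = 0.54008/(1+0.54008) = 0.351.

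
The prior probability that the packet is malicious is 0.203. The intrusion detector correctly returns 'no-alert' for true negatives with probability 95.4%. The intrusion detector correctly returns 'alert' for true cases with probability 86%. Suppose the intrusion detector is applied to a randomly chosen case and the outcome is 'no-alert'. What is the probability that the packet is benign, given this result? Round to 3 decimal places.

P(¬H | E) ≈ 0.964

Let H be the event that the packet is malicious. P(H) = 0.203, so P(¬H) = 0.797. With E the 'no-alert' result, P(E|H) = 0.14 and P(E|¬H) = 0.954.
P(E) = 0.14·0.203 + 0.954·0.797 = 0.028420 + 0.76034 = 0.78876.
By Bayes' theorem, P(H|E) = 0.028420 / 0.78876 = 0.036. Hence P(¬H|E) = 1 − 0.036 = 0.964.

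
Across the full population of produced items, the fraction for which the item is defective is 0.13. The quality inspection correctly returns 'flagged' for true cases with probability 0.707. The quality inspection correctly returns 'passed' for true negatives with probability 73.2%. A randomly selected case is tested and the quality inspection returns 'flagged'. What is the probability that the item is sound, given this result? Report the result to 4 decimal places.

P(¬H | E) ≈ 0.7173

Write H for 'the item is defective'. Prior odds H:¬H = 0.13/0.87 = 0.14943. For the 'flagged' outcome, the likelihood ratio is 0.707/0.268 = 2.6381.
Posterior odds = 0.14943 × 2.6381 = 0.39419, so P(H|E) = 0.39419/(1+0.39419) = 0.2827. Then P(¬H|E) = 1 − 0.2827 = 0.7173.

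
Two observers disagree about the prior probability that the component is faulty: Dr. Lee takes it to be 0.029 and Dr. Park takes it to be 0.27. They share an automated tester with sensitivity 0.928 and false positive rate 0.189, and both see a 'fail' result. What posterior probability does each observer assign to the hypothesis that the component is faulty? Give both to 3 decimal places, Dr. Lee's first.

P('+'|H) = 0.928, P('+'|¬H) = 0.189.
Dr. Lee: numerator 0.928·0.029 = 0.026912; evidence = 0.026912+0.189·0.971 = 0.21043; posterior = 0.128.
Dr. Park: numerator 0.928·0.27 = 0.25056; evidence = 0.25056+0.189·0.73 = 0.38853; posterior = 0.645.

Dr. Lee: 0.128; Dr. Park: 0.645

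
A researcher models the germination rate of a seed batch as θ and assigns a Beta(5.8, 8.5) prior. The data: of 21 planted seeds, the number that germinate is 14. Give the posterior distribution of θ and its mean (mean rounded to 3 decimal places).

Posterior: Beta(19.8, 15.5); mean ≈ 0.561

Observing 14 successes and 7 failures updates Beta(5.8, 8.5) by adding the success and failure counts to the two shape parameters: α = 5.8+14 = 19.8, β = 8.5+7 = 15.5.
Posterior mean = α/(α+β) = 19.8/35.3 = 0.561.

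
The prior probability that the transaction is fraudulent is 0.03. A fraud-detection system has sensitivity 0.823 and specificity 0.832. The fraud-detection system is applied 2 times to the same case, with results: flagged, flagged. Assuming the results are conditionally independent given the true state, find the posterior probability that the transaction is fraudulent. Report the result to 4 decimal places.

Posterior P(H) ≈ 0.4260

With H the event that the transaction is fraudulent, the joint likelihood of the observed sequence is P(data|H) = 0.823·0.823 = 0.67733 and P(data|¬H) = 0.168·0.168 = 0.028224.
Bayes: P(H|data) = 0.03·0.67733 / (0.03·0.67733 + 0.97·0.028224) = 0.020320/0.047697 = 0.4260.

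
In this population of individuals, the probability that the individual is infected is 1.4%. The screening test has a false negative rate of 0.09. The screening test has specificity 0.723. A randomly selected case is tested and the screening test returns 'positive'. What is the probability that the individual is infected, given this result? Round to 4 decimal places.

Let H be the event that the individual is infected. P(H) = 0.014, so P(¬H) = 0.986. With E the 'positive' result, P(E|H) = 0.91 and P(E|¬H) = 0.277.
P(E) = 0.91·0.014 + 0.277·0.986 = 0.012740 + 0.27312 = 0.28586.
By Bayes' theorem, P(H|E) = 0.012740 / 0.28586 = 0.0446.

P(H | E) ≈ 0.0446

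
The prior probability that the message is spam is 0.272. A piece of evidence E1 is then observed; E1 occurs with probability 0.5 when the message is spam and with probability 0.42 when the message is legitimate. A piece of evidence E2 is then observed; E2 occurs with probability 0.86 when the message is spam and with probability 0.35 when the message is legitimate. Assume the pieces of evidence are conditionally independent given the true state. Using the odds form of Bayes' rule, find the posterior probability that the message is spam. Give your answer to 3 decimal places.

Posterior probability ≈ 0.522

Prior odds = 0.272/(1−0.272) = 0.37363. In log-odds, ln(0.37363) = -0.98450.
Add log likelihood ratios: ln(1.1905) + ln(2.4571) = 1.0734.
Posterior log-odds = 0.088854, so posterior odds = exp(0.088854) = 1.0929. Converting, P(H|E) = 1.0929/2.0929 = 0.522.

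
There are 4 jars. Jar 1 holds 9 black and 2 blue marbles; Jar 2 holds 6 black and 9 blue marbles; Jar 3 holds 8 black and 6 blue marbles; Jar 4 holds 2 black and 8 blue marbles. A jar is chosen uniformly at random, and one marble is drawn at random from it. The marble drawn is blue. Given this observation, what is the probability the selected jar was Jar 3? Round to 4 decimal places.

P(blue|Jar 1) = 0.1818; P(blue|Jar 2) = 0.6; P(blue|Jar 3) = 0.4286; P(blue|Jar 4) = 0.8.
Prior × likelihood for each source: 0.25·0.1818=0.04545, 0.25·0.6=0.1500, 0.25·0.4286=0.1071, 0.25·0.8=0.2000. Summing gives P(blue) = 0.50260.
P(Jar 3 | blue) = 0.1071 / 0.50260 = 0.2132.

Posterior probability ≈ 0.2132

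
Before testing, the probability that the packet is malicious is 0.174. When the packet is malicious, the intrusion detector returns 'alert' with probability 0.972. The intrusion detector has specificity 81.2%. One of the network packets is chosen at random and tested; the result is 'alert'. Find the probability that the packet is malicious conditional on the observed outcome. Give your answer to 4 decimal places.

Write H for 'the packet is malicious'. Prior odds H:¬H = 0.174/0.826 = 0.21065. For the 'alert' outcome, the likelihood ratio is 0.972/0.188 = 5.1702.
Posterior odds = 0.21065 × 5.1702 = 1.0891, so P(H|E) = 1.0891/(1+1.0891) = 0.5213.

P(H | E) ≈ 0.5213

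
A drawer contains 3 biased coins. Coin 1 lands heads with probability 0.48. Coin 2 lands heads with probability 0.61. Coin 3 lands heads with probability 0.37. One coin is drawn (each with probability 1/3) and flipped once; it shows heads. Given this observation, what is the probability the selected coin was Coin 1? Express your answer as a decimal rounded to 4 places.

P(heads|C1) = 0.48; P(heads|C2) = 0.61; P(heads|C3) = 0.37.
Prior × likelihood for each source: 0.333333·0.48=0.1600, 0.333333·0.61=0.2033, 0.333333·0.37=0.1233. Summing gives P(heads) = 0.48667.
P(Coin 1 | heads) = 0.1600 / 0.48667 = 0.3288.

Posterior probability ≈ 0.3288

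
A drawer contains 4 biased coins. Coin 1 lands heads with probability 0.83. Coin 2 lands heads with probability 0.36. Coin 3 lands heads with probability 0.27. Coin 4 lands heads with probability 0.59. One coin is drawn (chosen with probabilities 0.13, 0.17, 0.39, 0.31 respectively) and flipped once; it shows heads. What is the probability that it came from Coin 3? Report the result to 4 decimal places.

Tabulate prior·likelihood by source: [1] prior 0.13, lik 0.83, product 0.1079; [2] prior 0.17, lik 0.36, product 0.06120; [3] prior 0.39, lik 0.27, product 0.1053; [4] prior 0.31, lik 0.59, product 0.1829.
Normalizing constant = 0.45730; the posterior for Coin 3 is its product over the sum, 0.1053/0.45730 = 0.2303.

Posterior probability ≈ 0.2303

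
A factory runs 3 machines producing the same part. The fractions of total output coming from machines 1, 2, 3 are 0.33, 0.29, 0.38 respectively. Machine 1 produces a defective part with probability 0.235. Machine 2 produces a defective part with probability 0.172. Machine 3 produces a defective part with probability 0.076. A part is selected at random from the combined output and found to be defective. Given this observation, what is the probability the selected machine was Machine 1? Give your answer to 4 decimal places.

Tabulate prior·likelihood by source: [1] prior 0.33, lik 0.235, product 0.07755; [2] prior 0.29, lik 0.172, product 0.04988; [3] prior 0.38, lik 0.076, product 0.02888.
Normalizing constant = 0.15631; the posterior for Machine 1 is its product over the sum, 0.07755/0.15631 = 0.4961.

Posterior probability ≈ 0.4961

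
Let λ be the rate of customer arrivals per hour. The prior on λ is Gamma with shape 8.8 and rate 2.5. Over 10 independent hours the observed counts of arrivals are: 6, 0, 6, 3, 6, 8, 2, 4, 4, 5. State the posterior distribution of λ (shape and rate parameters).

The Poisson likelihood adds the total count to the shape and the number of exposure periods to the rate. Here ∑xᵢ = 44 and n = 10, so shape 8.8→52.8 and rate 2.5→12.5.

Posterior: Gamma(shape=52.8, rate=12.5)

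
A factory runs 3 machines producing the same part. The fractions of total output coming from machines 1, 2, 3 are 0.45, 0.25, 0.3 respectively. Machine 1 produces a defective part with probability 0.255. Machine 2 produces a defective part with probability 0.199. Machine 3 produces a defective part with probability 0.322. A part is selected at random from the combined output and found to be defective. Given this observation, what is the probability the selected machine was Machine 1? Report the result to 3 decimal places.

P(defective|M1) = 0.255; P(defective|M2) = 0.199; P(defective|M3) = 0.322.
Prior × likelihood for each source: 0.45·0.255=0.1148, 0.25·0.199=0.04975, 0.3·0.322=0.09660. Summing gives P(defective) = 0.26110.
P(Machine 1 | defective) = 0.1148 / 0.26110 = 0.439.

Posterior probability ≈ 0.439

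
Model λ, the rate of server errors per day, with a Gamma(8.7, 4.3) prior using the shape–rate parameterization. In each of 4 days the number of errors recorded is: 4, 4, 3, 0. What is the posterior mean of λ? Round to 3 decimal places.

The Poisson likelihood adds the total count to the shape and the number of exposure periods to the rate. Here ∑xᵢ = 11 and n = 4, so shape 8.7→19.7 and rate 4.3→8.3.
E[λ | data] = 19.7/8.3 = 2.373.

Posterior mean ≈ 2.373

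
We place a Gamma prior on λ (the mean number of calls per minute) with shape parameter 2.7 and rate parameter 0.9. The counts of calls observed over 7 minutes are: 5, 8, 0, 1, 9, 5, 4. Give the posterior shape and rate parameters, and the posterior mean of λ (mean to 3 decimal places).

Posterior: Gamma(shape=34.7, rate=7.9); mean ≈ 4.392

The Poisson likelihood adds the total count to the shape and the number of exposure periods to the rate. Here ∑xᵢ = 32 and n = 7, so shape 2.7→34.7 and rate 0.9→7.9.
Posterior mean = shape/rate = 34.7/7.9 = 4.392.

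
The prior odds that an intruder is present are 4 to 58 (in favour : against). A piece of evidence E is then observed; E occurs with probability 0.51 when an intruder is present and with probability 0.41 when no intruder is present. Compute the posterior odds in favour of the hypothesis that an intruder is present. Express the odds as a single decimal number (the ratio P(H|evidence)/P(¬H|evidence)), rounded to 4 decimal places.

Prior odds = 4/58 = 0.068966. In log-odds, ln(0.068966) = -2.6741.
Add log likelihood ratio: ln(1.2439) = 0.21825.
Posterior log-odds = -2.4559, so posterior odds = exp(-2.4559) = 0.085786.

Posterior odds ≈ 0.0858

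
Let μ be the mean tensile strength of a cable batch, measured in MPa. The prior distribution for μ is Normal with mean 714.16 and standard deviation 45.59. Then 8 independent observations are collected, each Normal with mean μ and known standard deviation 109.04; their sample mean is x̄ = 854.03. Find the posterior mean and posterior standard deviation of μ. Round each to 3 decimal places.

Posterior mean ≈ 795.714; posterior SD ≈ 29.438

Prior precision 1/τ₀² = 1/45.59² = 0.00048113; data precision n/σ² = 8/109.04² = 0.00067285.
Posterior precision = 0.00048113 + 0.00067285 = 0.00115398, giving posterior SD = 1/√0.00115398 = 29.438.
Posterior mean = (0.00048113·714.16 + 0.00067285·854.03) / 0.00115398 = 795.714.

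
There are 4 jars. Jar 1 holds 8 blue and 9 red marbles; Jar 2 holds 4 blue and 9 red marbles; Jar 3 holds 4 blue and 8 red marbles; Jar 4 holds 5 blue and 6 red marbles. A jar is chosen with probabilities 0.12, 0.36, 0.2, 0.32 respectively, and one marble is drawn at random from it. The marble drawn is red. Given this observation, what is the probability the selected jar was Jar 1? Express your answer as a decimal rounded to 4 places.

Posterior probability ≈ 0.1024

Tabulate prior·likelihood by source: [1] prior 0.12, lik 0.5294, product 0.06353; [2] prior 0.36, lik 0.6923, product 0.2492; [3] prior 0.2, lik 0.6667, product 0.1333; [4] prior 0.32, lik 0.5455, product 0.1745.
Normalizing constant = 0.62064; the posterior for Jar 1 is its product over the sum, 0.06353/0.62064 = 0.1024.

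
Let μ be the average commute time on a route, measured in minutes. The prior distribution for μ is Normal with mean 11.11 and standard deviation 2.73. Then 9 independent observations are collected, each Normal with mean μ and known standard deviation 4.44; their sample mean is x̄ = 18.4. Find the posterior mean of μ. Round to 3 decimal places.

With known σ, the Normal prior is conjugate. Weight on the data is w = (n/σ²)/(n/σ² + 1/τ₀²) = 0.456538/(0.456538+0.134176) = 0.77286.
Posterior mean = w·x̄ + (1−w)·μ₀ = 0.77286·18.4 + 0.22714·11.11 = 16.744.

Posterior mean ≈ 16.744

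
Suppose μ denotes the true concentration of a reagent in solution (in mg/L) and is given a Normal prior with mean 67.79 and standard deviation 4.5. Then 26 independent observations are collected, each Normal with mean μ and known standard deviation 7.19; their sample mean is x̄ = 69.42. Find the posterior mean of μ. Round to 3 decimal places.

Prior precision 1/τ₀² = 1/4.5² = 0.0493827; data precision n/σ² = 26/7.19² = 0.502939.
Posterior precision = 0.0493827 + 0.502939 = 0.552322.
Posterior mean = (0.0493827·67.79 + 0.502939·69.42) / 0.552322 = 69.274.

Posterior mean ≈ 69.274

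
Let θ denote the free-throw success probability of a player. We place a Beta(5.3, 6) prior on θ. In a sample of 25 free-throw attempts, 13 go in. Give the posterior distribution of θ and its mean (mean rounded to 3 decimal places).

Posterior: Beta(18.3, 18); mean ≈ 0.504

Observing 13 successes and 12 failures updates Beta(5.3, 6) by adding the success and failure counts to the two shape parameters: α = 5.3+13 = 18.3, β = 6+12 = 18.
Posterior mean = α/(α+β) = 18.3/36.3 = 0.504.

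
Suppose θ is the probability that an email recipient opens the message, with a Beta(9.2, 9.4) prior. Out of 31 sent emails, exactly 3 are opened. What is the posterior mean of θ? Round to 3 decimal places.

Posterior mean ≈ 0.246

The binomial likelihood is conjugate to the Beta prior: with 3 successes and 28 failures, the posterior is Beta(9.2+3, 9.4+28) = Beta(12.2, 37.4).
Posterior mean = α/(α+β) = 12.2/49.6 = 0.246.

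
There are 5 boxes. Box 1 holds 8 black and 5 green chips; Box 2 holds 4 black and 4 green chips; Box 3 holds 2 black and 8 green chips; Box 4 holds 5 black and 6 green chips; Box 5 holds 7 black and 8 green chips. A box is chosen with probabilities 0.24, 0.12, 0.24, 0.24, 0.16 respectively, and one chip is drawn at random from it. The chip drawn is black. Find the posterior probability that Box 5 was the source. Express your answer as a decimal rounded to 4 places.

Posterior probability ≈ 0.1699

P(black|Box 1) = 0.6154; P(black|Box 2) = 0.5; P(black|Box 3) = 0.2; P(black|Box 4) = 0.4545; P(black|Box 5) = 0.4667.
Prior × likelihood for each source: 0.24·0.6154=0.1477, 0.12·0.5=0.06000, 0.24·0.2=0.04800, 0.24·0.4545=0.1091, 0.16·0.4667=0.07467. Summing gives P(black) = 0.43945.
P(Box 5 | black) = 0.07467 / 0.43945 = 0.1699.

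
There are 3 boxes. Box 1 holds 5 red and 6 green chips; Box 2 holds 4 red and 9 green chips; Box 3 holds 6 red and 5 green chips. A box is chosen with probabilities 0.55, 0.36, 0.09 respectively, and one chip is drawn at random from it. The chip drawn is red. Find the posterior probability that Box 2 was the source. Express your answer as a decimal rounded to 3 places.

Posterior probability ≈ 0.270

Tabulate prior·likelihood by source: [1] prior 0.55, lik 0.4545, product 0.2500; [2] prior 0.36, lik 0.3077, product 0.1108; [3] prior 0.09, lik 0.5455, product 0.04909.
Normalizing constant = 0.40986; the posterior for Box 2 is its product over the sum, 0.1108/0.40986 = 0.270.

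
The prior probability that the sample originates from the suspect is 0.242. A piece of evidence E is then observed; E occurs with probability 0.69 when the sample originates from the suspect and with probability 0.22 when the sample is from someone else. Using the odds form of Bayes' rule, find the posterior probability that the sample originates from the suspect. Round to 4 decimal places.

Prior odds = 0.242/(1−0.242) = 0.31926.
Likelihood ratio for E = 0.69/0.22 = 3.1364.
Posterior odds = prior odds × LR = 1.0013.
Posterior probability = odds/(1+odds) = 1.0013/2.0013 = 0.5003.

Posterior probability ≈ 0.5003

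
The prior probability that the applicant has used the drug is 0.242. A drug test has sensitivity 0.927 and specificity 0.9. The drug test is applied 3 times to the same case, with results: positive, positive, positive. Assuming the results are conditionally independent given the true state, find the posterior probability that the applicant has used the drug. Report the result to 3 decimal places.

With H the event that the applicant has used the drug, the joint likelihood of the observed sequence is P(data|H) = 0.927·0.927·0.927 = 0.79660 and P(data|¬H) = 0.1·0.1·0.1 = 0.0010000.
Bayes: P(H|data) = 0.242·0.79660 / (0.242·0.79660 + 0.758·0.0010000) = 0.19278/0.19353 = 0.9961.

Posterior P(H) ≈ 0.996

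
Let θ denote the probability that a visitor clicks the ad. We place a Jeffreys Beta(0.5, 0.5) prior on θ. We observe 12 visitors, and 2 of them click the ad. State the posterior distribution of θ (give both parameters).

Observing 2 successes and 10 failures updates Beta(0.5, 0.5) by adding the success and failure counts to the two shape parameters: α = 0.5+2 = 2.5, β = 0.5+10 = 10.5.

Posterior: Beta(2.5, 10.5)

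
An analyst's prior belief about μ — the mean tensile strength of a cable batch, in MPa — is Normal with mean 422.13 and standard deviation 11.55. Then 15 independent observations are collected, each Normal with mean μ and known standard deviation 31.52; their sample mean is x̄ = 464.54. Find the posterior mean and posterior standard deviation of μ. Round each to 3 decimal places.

With known σ, the Normal prior is conjugate. Weight on the data is w = (n/σ²)/(n/σ² + 1/τ₀²) = 0.0150980/(0.0150980+0.00749611) = 0.66823.
Posterior mean = w·x̄ + (1−w)·μ₀ = 0.66823·464.54 + 0.33177·422.13 = 450.470. Posterior variance = 1/(0.0150980+0.00749611) = 44.2594, so SD = 6.653.

Posterior mean ≈ 450.470; posterior SD ≈ 6.653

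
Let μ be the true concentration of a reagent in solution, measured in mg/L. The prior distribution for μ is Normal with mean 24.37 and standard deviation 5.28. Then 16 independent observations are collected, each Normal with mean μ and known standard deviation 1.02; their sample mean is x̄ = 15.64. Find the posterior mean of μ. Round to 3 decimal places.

Posterior mean ≈ 15.660

Prior precision 1/τ₀² = 1/5.28² = 0.0358701; data precision n/σ² = 16/1.02² = 15.3787.
Posterior precision = 0.0358701 + 15.3787 = 15.4146.
Posterior mean = (0.0358701·24.37 + 15.3787·15.64) / 15.4146 = 15.660.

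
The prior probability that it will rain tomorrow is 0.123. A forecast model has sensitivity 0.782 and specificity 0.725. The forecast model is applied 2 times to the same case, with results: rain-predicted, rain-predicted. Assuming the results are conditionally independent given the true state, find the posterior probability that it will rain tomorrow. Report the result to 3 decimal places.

Let H be the event that it will rain tomorrow; start with P(H) = 0.123. P('rain-predicted'|H) = 0.782, P('rain-predicted'|¬H) = 0.275.
Update on result 1 ('rain-predicted'): P(H) ← 0.782·0.1230 / (0.782·0.1230 + 0.275·0.8770) = 0.096186/0.33736 = 0.2851.
Update on result 2 ('rain-predicted'): P(H) ← 0.782·0.2851 / (0.782·0.2851 + 0.275·0.7149) = 0.22296/0.41955 = 0.5314.

Posterior P(H) ≈ 0.531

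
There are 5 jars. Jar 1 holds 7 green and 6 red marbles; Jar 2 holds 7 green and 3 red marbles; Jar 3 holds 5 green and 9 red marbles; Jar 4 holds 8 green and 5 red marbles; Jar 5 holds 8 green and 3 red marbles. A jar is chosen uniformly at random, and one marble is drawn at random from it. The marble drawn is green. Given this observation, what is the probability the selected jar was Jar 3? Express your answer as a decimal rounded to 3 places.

Posterior probability ≈ 0.122

P(green|Jar 1) = 0.5385; P(green|Jar 2) = 0.7; P(green|Jar 3) = 0.3571; P(green|Jar 4) = 0.6154; P(green|Jar 5) = 0.7273.
Prior × likelihood for each source: 0.2·0.5385=0.1077, 0.2·0.7=0.1400, 0.2·0.3571=0.07143, 0.2·0.6154=0.1231, 0.2·0.7273=0.1455. Summing gives P(green) = 0.58765.
P(Jar 3 | green) = 0.07143 / 0.58765 = 0.122.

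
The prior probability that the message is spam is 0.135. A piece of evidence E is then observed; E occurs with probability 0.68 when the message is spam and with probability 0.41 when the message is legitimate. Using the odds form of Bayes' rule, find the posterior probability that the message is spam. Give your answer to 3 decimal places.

Prior odds = 0.135/(1−0.135) = 0.15607.
Likelihood ratio for E = 0.68/0.41 = 1.6585.
Posterior odds = prior odds × LR = 0.25885.
Posterior probability = odds/(1+odds) = 0.25885/1.2588 = 0.206.

Posterior probability ≈ 0.206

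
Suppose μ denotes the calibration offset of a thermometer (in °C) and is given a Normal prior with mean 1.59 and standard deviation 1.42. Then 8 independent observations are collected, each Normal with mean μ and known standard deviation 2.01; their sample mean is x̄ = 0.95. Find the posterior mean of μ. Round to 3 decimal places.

Posterior mean ≈ 1.078

With known σ, the Normal prior is conjugate. Weight on the data is w = (n/σ²)/(n/σ² + 1/τ₀²) = 1.98015/(1.98015+0.495933) = 0.79971.
Posterior mean = w·x̄ + (1−w)·μ₀ = 0.79971·0.95 + 0.20029·1.59 = 1.078.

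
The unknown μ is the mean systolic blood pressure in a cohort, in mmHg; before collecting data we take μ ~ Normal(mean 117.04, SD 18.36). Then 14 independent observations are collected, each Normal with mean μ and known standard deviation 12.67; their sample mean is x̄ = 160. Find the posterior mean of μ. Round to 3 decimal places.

With known σ, the Normal prior is conjugate. Weight on the data is w = (n/σ²)/(n/σ² + 1/τ₀²) = 0.0872117/(0.0872117+0.00296657) = 0.96710.
Posterior mean = w·x̄ + (1−w)·μ₀ = 0.96710·160 + 0.032897·117.04 = 158.587.

Posterior mean ≈ 158.587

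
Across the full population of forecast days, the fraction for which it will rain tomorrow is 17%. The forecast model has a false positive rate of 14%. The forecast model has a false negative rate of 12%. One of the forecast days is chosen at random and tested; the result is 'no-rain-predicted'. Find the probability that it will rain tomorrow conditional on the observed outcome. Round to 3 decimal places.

P(H | E) ≈ 0.028

Write H for 'it will rain tomorrow'. Prior odds H:¬H = 0.17/0.83 = 0.20482. For the 'no-rain-predicted' outcome, the likelihood ratio is 0.12/0.86 = 0.13953.
Posterior odds = 0.20482 × 0.13953 = 0.028579, so P(H|E) = 0.028579/(1+0.028579) = 0.028.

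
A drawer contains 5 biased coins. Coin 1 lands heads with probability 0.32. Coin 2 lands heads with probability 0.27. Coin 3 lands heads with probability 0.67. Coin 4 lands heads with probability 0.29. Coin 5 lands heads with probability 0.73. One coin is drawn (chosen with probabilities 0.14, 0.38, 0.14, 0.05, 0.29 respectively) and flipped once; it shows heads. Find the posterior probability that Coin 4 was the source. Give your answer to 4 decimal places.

Tabulate prior·likelihood by source: [1] prior 0.14, lik 0.32, product 0.04480; [2] prior 0.38, lik 0.27, product 0.1026; [3] prior 0.14, lik 0.67, product 0.09380; [4] prior 0.05, lik 0.29, product 0.01450; [5] prior 0.29, lik 0.73, product 0.2117.
Normalizing constant = 0.46740; the posterior for Coin 4 is its product over the sum, 0.01450/0.46740 = 0.0310.

Posterior probability ≈ 0.0310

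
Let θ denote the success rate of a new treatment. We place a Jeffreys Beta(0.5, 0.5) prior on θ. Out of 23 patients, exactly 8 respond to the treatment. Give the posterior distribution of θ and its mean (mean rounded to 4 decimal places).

The binomial likelihood is conjugate to the Beta prior: with 8 successes and 15 failures, the posterior is Beta(0.5+8, 0.5+15) = Beta(8.5, 15.5).
Posterior mean = α/(α+β) = 8.5/24 = 0.3542.

Posterior: Beta(8.5, 15.5); mean ≈ 0.3542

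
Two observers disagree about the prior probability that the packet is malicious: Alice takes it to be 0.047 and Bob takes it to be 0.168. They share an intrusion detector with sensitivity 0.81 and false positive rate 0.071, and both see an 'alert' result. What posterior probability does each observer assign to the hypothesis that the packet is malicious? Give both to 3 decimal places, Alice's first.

Alice: 0.360; Bob: 0.697

The likelihood ratio for an 'alert' result is 0.81/0.071 = 11.408.
Alice: prior odds 0.047/0.953 = 0.049318; posterior odds 0.56264; posterior probability 0.360.
Bob: prior odds 0.168/0.832 = 0.20192; posterior odds 2.3036; posterior probability 0.697.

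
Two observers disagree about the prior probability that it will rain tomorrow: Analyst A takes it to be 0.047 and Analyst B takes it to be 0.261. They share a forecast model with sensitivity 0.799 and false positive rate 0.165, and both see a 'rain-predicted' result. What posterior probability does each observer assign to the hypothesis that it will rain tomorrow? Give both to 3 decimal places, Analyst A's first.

Analyst A: 0.193; Analyst B: 0.631

The likelihood ratio for a 'rain-predicted' result is 0.799/0.165 = 4.8424.
Analyst A: prior odds 0.047/0.953 = 0.049318; posterior odds 0.23882; posterior probability 0.193.
Analyst B: prior odds 0.261/0.739 = 0.35318; posterior odds 1.7102; posterior probability 0.631.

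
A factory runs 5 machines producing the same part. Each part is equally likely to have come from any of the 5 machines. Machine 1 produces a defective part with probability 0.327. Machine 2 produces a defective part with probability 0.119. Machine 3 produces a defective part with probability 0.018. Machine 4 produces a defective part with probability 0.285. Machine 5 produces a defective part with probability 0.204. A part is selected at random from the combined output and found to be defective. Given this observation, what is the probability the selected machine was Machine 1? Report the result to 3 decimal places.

Posterior probability ≈ 0.343

P(defective|M1) = 0.327; P(defective|M2) = 0.119; P(defective|M3) = 0.018; P(defective|M4) = 0.285; P(defective|M5) = 0.204.
Prior × likelihood for each source: 0.2·0.327=0.06540, 0.2·0.119=0.02380, 0.2·0.018=0.003600, 0.2·0.285=0.05700, 0.2·0.204=0.04080. Summing gives P(defective) = 0.19060.
P(Machine 1 | defective) = 0.06540 / 0.19060 = 0.343.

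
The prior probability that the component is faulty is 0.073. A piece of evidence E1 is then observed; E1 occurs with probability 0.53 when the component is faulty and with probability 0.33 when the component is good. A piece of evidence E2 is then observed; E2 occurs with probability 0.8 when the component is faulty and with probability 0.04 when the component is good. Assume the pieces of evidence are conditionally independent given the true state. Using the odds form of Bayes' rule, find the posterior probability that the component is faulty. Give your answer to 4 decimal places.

Posterior probability ≈ 0.7167

Prior odds = 0.073/(1−0.073) = 0.078749. In log-odds, ln(0.078749) = -2.5415.
Add log likelihood ratios: ln(1.6061) + ln(20.000) = 3.4695.
Posterior log-odds = 0.92802, so posterior odds = exp(0.92802) = 2.5295. Converting, P(H|E) = 2.5295/3.5295 = 0.7167.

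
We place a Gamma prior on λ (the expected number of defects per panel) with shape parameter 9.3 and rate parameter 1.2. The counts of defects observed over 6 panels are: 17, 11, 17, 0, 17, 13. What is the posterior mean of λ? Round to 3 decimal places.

Posterior mean ≈ 11.708

Total count ∑xᵢ = 75 over n = 6 panels.
Gamma is conjugate to the Poisson likelihood: posterior is Gamma(shape = 9.3+75 = 84.3, rate = 1.2+6 = 7.2).
E[λ | data] = 84.3/7.2 = 11.708.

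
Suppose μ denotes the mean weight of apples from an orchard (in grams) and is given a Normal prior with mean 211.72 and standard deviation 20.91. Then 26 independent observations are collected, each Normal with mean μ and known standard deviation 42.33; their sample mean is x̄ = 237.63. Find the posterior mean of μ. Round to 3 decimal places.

Posterior mean ≈ 234.102

Prior precision 1/τ₀² = 1/20.91² = 0.00228714; data precision n/σ² = 26/42.33² = 0.0145103.
Posterior precision = 0.00228714 + 0.0145103 = 0.0167974.
Posterior mean = (0.00228714·211.72 + 0.0145103·237.63) / 0.0167974 = 234.102.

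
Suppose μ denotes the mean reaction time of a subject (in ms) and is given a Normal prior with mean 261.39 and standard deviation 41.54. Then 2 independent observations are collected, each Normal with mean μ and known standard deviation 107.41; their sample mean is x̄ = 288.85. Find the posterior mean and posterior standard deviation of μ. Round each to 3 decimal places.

Prior precision 1/τ₀² = 1/41.54² = 0.00057952; data precision n/σ² = 2/107.41² = 0.00017336.
Posterior precision = 0.00057952 + 0.00017336 = 0.00075287, giving posterior SD = 1/√0.00075287 = 36.445.
Posterior mean = (0.00057952·261.39 + 0.00017336·288.85) / 0.00075287 = 267.713.

Posterior mean ≈ 267.713; posterior SD ≈ 36.445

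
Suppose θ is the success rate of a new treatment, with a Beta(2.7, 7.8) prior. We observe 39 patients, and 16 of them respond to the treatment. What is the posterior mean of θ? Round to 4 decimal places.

The binomial likelihood is conjugate to the Beta prior: with 16 successes and 23 failures, the posterior is Beta(2.7+16, 7.8+23) = Beta(18.7, 30.8).
E[θ | data] = 18.7/(18.7+30.8) = 0.3778.

Posterior mean ≈ 0.3778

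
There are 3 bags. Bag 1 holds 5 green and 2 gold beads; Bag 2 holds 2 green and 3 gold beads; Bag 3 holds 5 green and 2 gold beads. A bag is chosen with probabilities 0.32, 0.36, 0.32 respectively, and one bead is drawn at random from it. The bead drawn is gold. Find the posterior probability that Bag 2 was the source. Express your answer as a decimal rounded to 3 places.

Posterior probability ≈ 0.542

P(gold|Bag 1) = 0.2857; P(gold|Bag 2) = 0.6; P(gold|Bag 3) = 0.2857.
Prior × likelihood for each source: 0.32·0.2857=0.09143, 0.36·0.6=0.2160, 0.32·0.2857=0.09143. Summing gives P(gold) = 0.39886.
P(Bag 2 | gold) = 0.2160 / 0.39886 = 0.542.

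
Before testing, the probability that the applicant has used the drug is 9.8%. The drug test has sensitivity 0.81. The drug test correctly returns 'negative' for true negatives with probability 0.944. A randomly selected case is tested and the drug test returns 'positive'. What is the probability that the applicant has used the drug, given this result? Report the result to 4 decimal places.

P(H | E) ≈ 0.6111

Write H for 'the applicant has used the drug'. Prior odds H:¬H = 0.098/0.902 = 0.10865. For the 'positive' outcome, the likelihood ratio is 0.81/0.056 = 14.464.
Posterior odds = 0.10865 × 14.464 = 1.5715, so P(H|E) = 1.5715/(1+1.5715) = 0.6111.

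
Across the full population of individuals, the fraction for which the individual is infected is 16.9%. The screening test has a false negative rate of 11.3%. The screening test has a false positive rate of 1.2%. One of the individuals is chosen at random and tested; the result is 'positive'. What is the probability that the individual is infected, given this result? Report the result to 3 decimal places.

P(H | E) ≈ 0.938

Let H be the event that the individual is infected. P(H) = 0.169, so P(¬H) = 0.831. With E the 'positive' result, P(E|H) = 0.887 and P(E|¬H) = 0.012.
P(E) = 0.887·0.169 + 0.012·0.831 = 0.14990 + 0.0099720 = 0.15988.
By Bayes' theorem, P(H|E) = 0.14990 / 0.15988 = 0.938.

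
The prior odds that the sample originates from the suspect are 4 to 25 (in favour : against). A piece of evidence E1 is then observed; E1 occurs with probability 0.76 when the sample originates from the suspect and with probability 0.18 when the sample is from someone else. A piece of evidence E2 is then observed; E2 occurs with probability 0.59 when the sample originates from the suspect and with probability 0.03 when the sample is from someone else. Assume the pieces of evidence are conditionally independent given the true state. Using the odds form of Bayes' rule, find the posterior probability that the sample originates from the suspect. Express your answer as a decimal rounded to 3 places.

Prior odds = 4/25 = 0.16000.
Likelihood ratio for E1 = 0.76/0.18 = 4.2222.
Likelihood ratio for E2 = 0.59/0.03 = 19.667.
Posterior odds = prior odds × LR₁ × LR₂ = 13.286.
Posterior probability = odds/(1+odds) = 13.286/14.286 = 0.930.

Posterior probability ≈ 0.930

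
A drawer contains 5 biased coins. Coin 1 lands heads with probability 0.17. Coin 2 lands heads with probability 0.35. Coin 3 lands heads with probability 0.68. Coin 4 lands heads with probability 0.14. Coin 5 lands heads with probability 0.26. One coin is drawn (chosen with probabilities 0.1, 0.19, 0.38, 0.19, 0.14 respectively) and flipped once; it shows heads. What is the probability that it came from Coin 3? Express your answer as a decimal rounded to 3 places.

Posterior probability ≈ 0.638

Tabulate prior·likelihood by source: [1] prior 0.1, lik 0.17, product 0.01700; [2] prior 0.19, lik 0.35, product 0.06650; [3] prior 0.38, lik 0.68, product 0.2584; [4] prior 0.19, lik 0.14, product 0.02660; [5] prior 0.14, lik 0.26, product 0.03640.
Normalizing constant = 0.40490; the posterior for Coin 3 is its product over the sum, 0.2584/0.40490 = 0.638.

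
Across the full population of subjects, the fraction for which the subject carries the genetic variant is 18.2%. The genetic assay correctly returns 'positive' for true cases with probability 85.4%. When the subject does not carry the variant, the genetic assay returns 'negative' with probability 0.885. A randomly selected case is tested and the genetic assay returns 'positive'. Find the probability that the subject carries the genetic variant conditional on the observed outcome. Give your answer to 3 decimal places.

P(H | E) ≈ 0.623

Write H for 'the subject carries the genetic variant'. Prior odds H:¬H = 0.182/0.818 = 0.22249. For the 'positive' outcome, the likelihood ratio is 0.854/0.115 = 7.4261.
Posterior odds = 0.22249 × 7.4261 = 1.6523, so P(H|E) = 1.6523/(1+1.6523) = 0.623.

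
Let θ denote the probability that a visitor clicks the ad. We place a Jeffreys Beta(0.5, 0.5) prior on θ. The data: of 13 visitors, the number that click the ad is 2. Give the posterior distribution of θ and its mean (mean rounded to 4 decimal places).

Posterior: Beta(2.5, 11.5); mean ≈ 0.1786

The binomial likelihood is conjugate to the Beta prior: with 2 successes and 11 failures, the posterior is Beta(0.5+2, 0.5+11) = Beta(2.5, 11.5).
E[θ | data] = 2.5/(2.5+11.5) = 0.1786.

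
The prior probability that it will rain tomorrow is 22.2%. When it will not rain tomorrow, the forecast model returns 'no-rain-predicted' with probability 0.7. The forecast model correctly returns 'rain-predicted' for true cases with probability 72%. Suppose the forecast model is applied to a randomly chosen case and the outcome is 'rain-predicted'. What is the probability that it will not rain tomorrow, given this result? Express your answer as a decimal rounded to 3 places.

P(¬H | E) ≈ 0.594

Let H be the event that it will rain tomorrow. P(H) = 0.222, so P(¬H) = 0.778. With E the 'rain-predicted' result, P(E|H) = 0.72 and P(E|¬H) = 0.3.
P(E) = 0.72·0.222 + 0.3·0.778 = 0.15984 + 0.23340 = 0.39324.
By Bayes' theorem, P(H|E) = 0.15984 / 0.39324 = 0.406. Hence P(¬H|E) = 1 − 0.406 = 0.594.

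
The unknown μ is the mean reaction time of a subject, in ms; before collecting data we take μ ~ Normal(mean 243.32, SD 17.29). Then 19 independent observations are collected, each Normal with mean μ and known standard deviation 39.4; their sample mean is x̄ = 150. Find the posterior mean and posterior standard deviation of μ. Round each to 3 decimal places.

Prior precision 1/τ₀² = 1/17.29² = 0.00334511; data precision n/σ² = 19/39.4² = 0.0122394.
Posterior precision = 0.00334511 + 0.0122394 = 0.0155845, giving posterior SD = 1/√0.0155845 = 8.010.
Posterior mean = (0.00334511·243.32 + 0.0122394·150) / 0.0155845 = 170.030.

Posterior mean ≈ 170.030; posterior SD ≈ 8.010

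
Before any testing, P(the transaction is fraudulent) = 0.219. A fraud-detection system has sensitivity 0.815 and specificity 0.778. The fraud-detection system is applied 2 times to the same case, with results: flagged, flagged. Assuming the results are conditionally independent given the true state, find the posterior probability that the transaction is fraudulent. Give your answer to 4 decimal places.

Posterior P(H) ≈ 0.7908

Let H be the event that the transaction is fraudulent; start with P(H) = 0.219. P('flagged'|H) = 0.815, P('flagged'|¬H) = 0.222.
Update on result 1 ('flagged'): P(H) ← 0.815·0.2190 / (0.815·0.2190 + 0.222·0.7810) = 0.17848/0.35187 = 0.5073.
Update on result 2 ('flagged'): P(H) ← 0.815·0.5073 / (0.815·0.5073 + 0.222·0.4927) = 0.41341/0.52280 = 0.7908.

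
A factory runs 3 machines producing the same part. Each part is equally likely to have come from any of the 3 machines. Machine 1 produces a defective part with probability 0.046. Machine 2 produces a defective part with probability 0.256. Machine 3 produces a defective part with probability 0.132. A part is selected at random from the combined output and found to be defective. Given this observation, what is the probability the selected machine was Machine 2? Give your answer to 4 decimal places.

Tabulate prior·likelihood by source: [1] prior 0.333333, lik 0.046, product 0.01533; [2] prior 0.333333, lik 0.256, product 0.08533; [3] prior 0.333333, lik 0.132, product 0.04400.
Normalizing constant = 0.14467; the posterior for Machine 2 is its product over the sum, 0.08533/0.14467 = 0.5899.

Posterior probability ≈ 0.5899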